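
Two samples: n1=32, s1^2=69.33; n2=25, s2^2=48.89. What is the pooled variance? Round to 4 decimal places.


sp^2 = ((n1-1)*s1^2 + (n2-1)*s2^2)/(n1+n2-2)
(n1-1)*s1^2 = 31 * 69.33 = 2149.23
(n2-1)*s2^2 = 24 * 48.89 = 1173.36
numerator = 2149.23 + 1173.36 = 3322.59
n1+n2-2 = 55
sp^2 = 3322.59 / 55 = 332259/5500 ≈ 60.410727

60.4107


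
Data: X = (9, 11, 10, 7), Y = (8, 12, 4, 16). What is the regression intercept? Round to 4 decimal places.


a = ybar - b*xbar, where b = sum((xi-xbar)(yi-ybar)) / sum((xi-xbar)^2)
n = 4, xbar = 37/4 = 9.25, ybar = 40/4 = 10
Sxy = sum((xi-xbar)(yi-ybar)) = -14
Sxx = sum((xi-xbar)^2) = 8.75
b = Sxy / Sxx = -1.6
a = 10 - (-1.6) * 9.25 = 24.8

24.8000


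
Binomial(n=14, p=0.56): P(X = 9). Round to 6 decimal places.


P = C(n,k) * p^k * (1-p)^(n-k)
C(14,9) = 2002
p^k = 0.56^9 ≈ 0.005416169
(1-p)^(n-k) = 0.44^5 ≈ 0.01649162
P = 2002 * 0.005416169 * 0.01649162 ≈ 0.178821

0.178821


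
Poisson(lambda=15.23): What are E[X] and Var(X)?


E[X] = Var(X) = lambda = 15.23

15.23, 15.23


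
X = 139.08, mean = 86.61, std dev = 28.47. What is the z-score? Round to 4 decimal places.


z = (X - mu) / sigma
X - mu = 139.08 - 86.61 = 52.47
z = 52.47 / 28.47 = 1749/949 ≈ 1.842993

1.8430


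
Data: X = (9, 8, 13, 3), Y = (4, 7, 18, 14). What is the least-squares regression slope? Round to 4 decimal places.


b = sum((xi-xbar)(yi-ybar)) / sum((xi-xbar)^2)
n = 4, xbar = 33/4 = 8.25, ybar = 43/4 = 10.75
Sxy = sum((xi-xbar)(yi-ybar)) = 13.25
Sxx = sum((xi-xbar)^2) = 50.75
b = Sxy / Sxx = 53/203 ≈ 0.261084

0.2611


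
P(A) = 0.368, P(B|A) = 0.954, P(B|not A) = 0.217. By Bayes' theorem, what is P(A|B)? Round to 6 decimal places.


P(A|B) = P(B|A)*P(A) / P(B), P(B) = P(B|A)*P(A) + P(B|not A)*P(not A)
P(B|A)*P(A) = 0.954 * 0.368 = 0.351072
P(B|not A)*P(not A) = 0.217 * 0.632 = 0.137144
P(B) = 0.351072 + 0.137144 = 0.488216
P(A|B) = 0.351072 / 0.488216 ≈ 0.71909155

0.719092


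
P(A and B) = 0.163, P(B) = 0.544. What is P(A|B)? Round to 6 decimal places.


P(A|B) = P(A and B) / P(B) = 0.163 / 0.544 = 163/544 ≈ 0.29963235

0.299632


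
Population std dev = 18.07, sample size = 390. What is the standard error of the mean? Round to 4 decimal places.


SE = sigma / sqrt(n)
sqrt(390) ≈ 19.748418
SE = 18.07 / 19.748418 ≈ 0.915010

0.9150


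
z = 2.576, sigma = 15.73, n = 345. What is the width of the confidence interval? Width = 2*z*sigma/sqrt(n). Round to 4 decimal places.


width = 2*z*sigma/sqrt(n)
2*z*sigma = 2 * 2.576 * 15.73 = 81.04096
sqrt(345) ≈ 18.574176
width = 81.04096 / 18.574176 ≈ 4.363099

4.3631


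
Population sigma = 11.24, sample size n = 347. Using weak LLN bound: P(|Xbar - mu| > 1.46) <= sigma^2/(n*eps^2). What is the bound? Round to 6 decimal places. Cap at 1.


bound = min(1, sigma^2/(n*eps^2))
sigma^2 = 11.24^2 = 126.3376
n*eps^2 = 347 * 1.46^2 = 347 * 2.1316 = 739.6652
sigma^2/(n*eps^2) = 126.3376 / 739.6652 ≈ 0.17080376

0.170804


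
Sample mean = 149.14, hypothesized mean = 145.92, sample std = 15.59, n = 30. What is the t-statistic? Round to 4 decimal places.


t = (xbar - mu0) / (s/sqrt(n))
xbar - mu0 = 149.14 - 145.92 = 3.22
sqrt(30) ≈ 5.47722558
s/sqrt(n) = 15.59 / 5.47722558 ≈ 2.84633156
t = 3.22 / 2.84633156 ≈ 1.131281

1.1313


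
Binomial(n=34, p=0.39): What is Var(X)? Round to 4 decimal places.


Var = n*p*(1-p) = 34 * 0.39 * 0.61 = 8.0886

8.0886


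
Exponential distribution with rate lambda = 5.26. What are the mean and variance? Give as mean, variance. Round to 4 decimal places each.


mean = 1/lam, var = 1/lam^2
mean = 1 / 5.26 = 50/263 ≈ 0.190114
lam^2 = 5.26^2 = 27.6676
var = 1 / 27.6676 ≈ 0.036143

0.1901, 0.0361


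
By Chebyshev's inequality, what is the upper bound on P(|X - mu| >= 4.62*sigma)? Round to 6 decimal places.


P <= 1/k^2
k^2 = 4.62^2 = 21.3444
1/k^2 = 1 / 21.3444 ≈ 0.04685070

0.046851


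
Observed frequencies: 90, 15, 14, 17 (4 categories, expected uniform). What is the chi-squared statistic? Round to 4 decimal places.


chi2 = sum((O-E)^2/E), E = total/4
total = 136, E = 136/4 = 34
(90 - 34)^2 / 34 = 3136 / 34 = 1568/17 ≈ 92.235294
(15 - 34)^2 / 34 = 361 / 34 = 361/34 ≈ 10.617647
(14 - 34)^2 / 34 = 400 / 34 = 200/17 ≈ 11.764706
(17 - 34)^2 / 34 = 289 / 34 = 8.5
chi2 = 2093/17 ≈ 123.117647

123.1176


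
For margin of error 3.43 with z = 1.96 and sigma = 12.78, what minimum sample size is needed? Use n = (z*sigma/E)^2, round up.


z*sigma/E = 1.96 * 12.78 / 3.43 = 1278/175 ≈ 7.302857
(z*sigma/E)^2 ≈ 53.331722
round up: n = 54

54


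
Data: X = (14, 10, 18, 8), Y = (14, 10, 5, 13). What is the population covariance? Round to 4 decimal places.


Cov = (1/n)*sum((xi-xbar)(yi-ybar))
n = 4, xbar = 50/4 = 12.5, ybar = 42/4 = 10.5
sum((xi-xbar)(yi-ybar)) = -35
Cov = -35 / 4 = -8.75

-8.7500


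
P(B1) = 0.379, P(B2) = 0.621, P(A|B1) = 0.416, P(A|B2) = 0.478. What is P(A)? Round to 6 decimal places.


P(A) = P(A|B1)*P(B1) + P(A|B2)*P(B2)
P(A|B1)*P(B1) = 0.416 * 0.379 = 0.157664
P(A|B2)*P(B2) = 0.478 * 0.621 = 0.296838
P(A) = 0.157664 + 0.296838 = 0.454502

0.454502


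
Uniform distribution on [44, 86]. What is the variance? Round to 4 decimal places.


Var = (b-a)^2 / 12
(b-a)^2 = (86 - 44)^2 = 1764
Var = 1764/12 = 147

147.0000


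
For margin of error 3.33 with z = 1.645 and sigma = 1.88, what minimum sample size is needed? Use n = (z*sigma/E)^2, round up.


z*sigma/E = 1.645 * 1.88 / 3.33 ≈ 0.928709
(z*sigma/E)^2 ≈ 0.862500
round up: n = 1

1


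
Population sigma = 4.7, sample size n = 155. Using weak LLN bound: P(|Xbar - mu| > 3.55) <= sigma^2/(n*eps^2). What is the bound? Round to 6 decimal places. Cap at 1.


bound = min(1, sigma^2/(n*eps^2))
sigma^2 = 4.7^2 = 22.09
n*eps^2 = 155 * 3.55^2 = 155 * 12.6025 = 1953.3875
sigma^2/(n*eps^2) = 22.09 / 1953.3875 ≈ 0.01130856

0.011309


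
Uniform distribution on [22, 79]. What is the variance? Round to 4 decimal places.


Var = (b-a)^2 / 12
(b-a)^2 = (79 - 22)^2 = 3249
Var = 3249/12 = 270.75

270.7500


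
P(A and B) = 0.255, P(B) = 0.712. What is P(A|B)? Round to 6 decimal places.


P(A|B) = P(A and B) / P(B) = 0.255 / 0.712 = 255/712 ≈ 0.35814607

0.358146


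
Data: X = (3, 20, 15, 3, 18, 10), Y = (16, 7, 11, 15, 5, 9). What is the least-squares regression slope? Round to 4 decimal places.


b = sum((xi-xbar)(yi-ybar)) / sum((xi-xbar)^2)
n = 6, xbar = 69/6 = 11.5, ybar = 63/6 = 10.5
Sxy = sum((xi-xbar)(yi-ybar)) = -146.5
Sxx = sum((xi-xbar)^2) = 273.5
b = Sxy / Sxx = -293/547 ≈ -0.535649

-0.5356


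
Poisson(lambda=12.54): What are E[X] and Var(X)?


E[X] = Var(X) = lambda = 12.54

12.54, 12.54


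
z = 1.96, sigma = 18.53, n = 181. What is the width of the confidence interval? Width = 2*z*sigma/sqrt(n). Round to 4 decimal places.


width = 2*z*sigma/sqrt(n)
2*z*sigma = 2 * 1.96 * 18.53 = 72.6376
sqrt(181) ≈ 13.453624
width = 72.6376 / 13.453624 ≈ 5.399110

5.3991


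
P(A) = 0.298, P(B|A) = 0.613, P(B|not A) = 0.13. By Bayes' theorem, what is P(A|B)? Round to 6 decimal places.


P(A|B) = P(B|A)*P(A) / P(B), P(B) = P(B|A)*P(A) + P(B|not A)*P(not A)
P(B|A)*P(A) = 0.613 * 0.298 = 0.182674
P(B|not A)*P(not A) = 0.13 * 0.702 = 0.09126
P(B) = 0.182674 + 0.09126 = 0.273934
P(A|B) = 0.182674 / 0.273934 ≈ 0.66685406

0.666854


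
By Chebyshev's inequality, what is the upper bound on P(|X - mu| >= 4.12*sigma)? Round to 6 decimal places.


P <= 1/k^2
k^2 = 4.12^2 = 16.9744
1/k^2 = 1 / 16.9744 ≈ 0.05891224

0.058912


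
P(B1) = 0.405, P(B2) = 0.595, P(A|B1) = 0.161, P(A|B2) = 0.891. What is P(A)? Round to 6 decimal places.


P(A) = P(A|B1)*P(B1) + P(A|B2)*P(B2)
P(A|B1)*P(B1) = 0.161 * 0.405 = 0.065205
P(A|B2)*P(B2) = 0.891 * 0.595 = 0.530145
P(A) = 0.065205 + 0.530145 = 0.59535

0.595350


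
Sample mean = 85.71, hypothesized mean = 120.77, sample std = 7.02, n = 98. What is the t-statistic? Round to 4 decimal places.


t = (xbar - mu0) / (s/sqrt(n))
xbar - mu0 = 85.71 - 120.77 = -35.06
sqrt(98) ≈ 9.89949494
s/sqrt(n) = 7.02 / 9.89949494 ≈ 0.70912709
t = -35.06 / 0.70912709 ≈ -49.441067

-49.4411


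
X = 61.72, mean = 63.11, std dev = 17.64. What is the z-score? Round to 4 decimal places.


z = (X - mu) / sigma
X - mu = 61.72 - 63.11 = -1.39
z = -1.39 / 17.64 = -139/1764 ≈ -0.078798

-0.0788


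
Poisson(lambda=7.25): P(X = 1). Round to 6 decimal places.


P = e^(-lam) * lam^k / k!
e^(-7.25) ≈ 0.0007101744
lam^k = 7.25^1 = 7.25
k! = 1! = 1
P = 0.0007101744 * 7.25 / 1 ≈ 0.005149

0.005149


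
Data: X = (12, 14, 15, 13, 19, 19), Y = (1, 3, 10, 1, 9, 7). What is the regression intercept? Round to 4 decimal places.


a = ybar - b*xbar, where b = sum((xi-xbar)(yi-ybar)) / sum((xi-xbar)^2)
n = 6, xbar = 92/6 = 46/3 ≈ 15.333333, ybar = 31/6 ≈ 5.166667
Sxy = sum((xi-xbar)(yi-ybar)) = 137/3 ≈ 45.666667
Sxx = sum((xi-xbar)^2) = 136/3 ≈ 45.333333
b = Sxy / Sxx = 137/136 ≈ 1.007353
a = 5.166667 - 1.007353 * 15.333333 = -699/68 ≈ -10.279412

-10.2794


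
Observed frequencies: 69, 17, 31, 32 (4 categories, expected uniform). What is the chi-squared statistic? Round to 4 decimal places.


chi2 = sum((O-E)^2/E), E = total/4
total = 149, E = 149/4 = 37.25
(69 - 37.25)^2 / 37.25 = 1008.0625 / 37.25 = 16129/596 ≈ 27.062081
(17 - 37.25)^2 / 37.25 = 410.0625 / 37.25 = 6561/596 ≈ 11.008389
(31 - 37.25)^2 / 37.25 = 39.0625 / 37.25 = 625/596 ≈ 1.048658
(32 - 37.25)^2 / 37.25 = 27.5625 / 37.25 = 441/596 ≈ 0.739933
chi2 = 5939/149 ≈ 39.859060

39.8591


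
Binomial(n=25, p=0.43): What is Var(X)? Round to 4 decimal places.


Var = n*p*(1-p) = 25 * 0.43 * 0.57 = 6.1275

6.1275


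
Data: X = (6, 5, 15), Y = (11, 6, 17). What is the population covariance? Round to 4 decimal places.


Cov = (1/n)*sum((xi-xbar)(yi-ybar))
n = 3, xbar = 26/3 ≈ 8.666667, ybar = 34/3 ≈ 11.333333
sum((xi-xbar)(yi-ybar)) = 169/3 ≈ 56.333333
Cov = 56.333333 / 3 = 169/9 ≈ 18.777778

18.7778


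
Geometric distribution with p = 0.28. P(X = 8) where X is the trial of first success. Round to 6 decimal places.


P = (1-p)^(k-1) * p
(1-p)^(k-1) = 0.72^7 ≈ 0.1003061
P = 0.1003061 * 0.28 ≈ 0.02808572

0.028086


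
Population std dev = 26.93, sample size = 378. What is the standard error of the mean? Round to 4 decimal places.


SE = sigma / sqrt(n)
sqrt(378) ≈ 19.442222
SE = 26.93 / 19.442222 ≈ 1.385130

1.3851


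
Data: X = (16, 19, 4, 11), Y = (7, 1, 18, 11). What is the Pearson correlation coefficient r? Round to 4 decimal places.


r = sum((xi-xbar)(yi-ybar)) / sqrt(sum((xi-xbar)^2) * sum((yi-ybar)^2))
n = 4, xbar = 50/4 = 12.5, ybar = 37/4 = 9.25
Sxy = sum((xi-xbar)(yi-ybar)) = -138.5
Sxx = sum((xi-xbar)^2) = 129
Syy = sum((yi-ybar)^2) = 152.75
sqrt(Sxx*Syy) ≈ 140.373609
r = Sxy / sqrt(Sxx*Syy) = -138.5 / 140.373609 ≈ -0.986653

-0.9867


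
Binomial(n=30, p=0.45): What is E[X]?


E[X] = n*p = 30 * 0.45 = 13.5

13.5


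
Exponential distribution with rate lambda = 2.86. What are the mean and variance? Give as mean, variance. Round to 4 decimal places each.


mean = 1/lam, var = 1/lam^2
mean = 1 / 2.86 = 50/143 ≈ 0.349650
lam^2 = 2.86^2 = 8.1796
var = 1 / 8.1796 ≈ 0.122255

0.3497, 0.1223


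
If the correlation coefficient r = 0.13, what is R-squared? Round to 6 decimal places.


R^2 = r^2 = (0.13)^2 = 0.0169

0.016900


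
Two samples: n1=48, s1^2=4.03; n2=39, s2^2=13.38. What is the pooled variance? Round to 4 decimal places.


sp^2 = ((n1-1)*s1^2 + (n2-1)*s2^2)/(n1+n2-2)
(n1-1)*s1^2 = 47 * 4.03 = 189.41
(n2-1)*s2^2 = 38 * 13.38 = 508.44
numerator = 189.41 + 508.44 = 697.85
n1+n2-2 = 85
sp^2 = 697.85 / 85 = 8.21

8.2100


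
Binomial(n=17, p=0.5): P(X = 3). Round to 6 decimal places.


P = C(n,k) * p^k * (1-p)^(n-k)
C(17,3) = 680
p^k = 0.5^3 = 0.125
(1-p)^(n-k) = 0.5^14 ≈ 0.00006103516
P = 680 * 0.125 * 0.00006103516 ≈ 0.005188

0.005188


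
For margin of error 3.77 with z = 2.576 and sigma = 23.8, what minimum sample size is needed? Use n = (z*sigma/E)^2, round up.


z*sigma/E = 2.576 * 23.8 / 3.77 = 153272/9425 ≈ 16.262281
(z*sigma/E)^2 ≈ 264.461789
round up: n = 265

265


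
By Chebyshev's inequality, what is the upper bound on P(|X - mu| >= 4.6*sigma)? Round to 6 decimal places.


P <= 1/k^2
k^2 = 4.6^2 = 21.16
1/k^2 = 1 / 21.16 = 25/529 ≈ 0.04725898

0.047259


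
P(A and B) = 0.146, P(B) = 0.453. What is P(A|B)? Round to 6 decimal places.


P(A|B) = P(A and B) / P(B) = 0.146 / 0.453 = 146/453 ≈ 0.32229581

0.322296


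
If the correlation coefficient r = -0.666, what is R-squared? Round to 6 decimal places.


R^2 = r^2 = (-0.666)^2 = 0.443556

0.443556


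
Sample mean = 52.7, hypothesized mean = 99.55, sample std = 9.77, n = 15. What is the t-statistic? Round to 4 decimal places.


t = (xbar - mu0) / (s/sqrt(n))
xbar - mu0 = 52.7 - 99.55 = -46.85
sqrt(15) ≈ 3.87298335
s/sqrt(n) = 9.77 / 3.87298335 ≈ 2.52260315
t = -46.85 / 2.52260315 ≈ -18.572085

-18.5721


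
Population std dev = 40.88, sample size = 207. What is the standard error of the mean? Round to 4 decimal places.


SE = sigma / sqrt(n)
sqrt(207) ≈ 14.387495
SE = 40.88 / 14.387495 ≈ 2.841356

2.8414


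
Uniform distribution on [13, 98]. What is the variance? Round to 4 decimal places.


Var = (b-a)^2 / 12
(b-a)^2 = (98 - 13)^2 = 7225
Var = 7225/12 ≈ 602.083333

602.0833


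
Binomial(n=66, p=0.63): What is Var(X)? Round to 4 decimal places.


Var = n*p*(1-p) = 66 * 0.63 * 0.37 = 15.3846

15.3846


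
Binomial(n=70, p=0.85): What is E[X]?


E[X] = n*p = 70 * 0.85 = 59.5

59.5


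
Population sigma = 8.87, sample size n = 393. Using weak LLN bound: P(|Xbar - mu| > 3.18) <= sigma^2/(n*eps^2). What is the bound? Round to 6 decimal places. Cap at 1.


bound = min(1, sigma^2/(n*eps^2))
sigma^2 = 8.87^2 = 78.6769
n*eps^2 = 393 * 3.18^2 = 393 * 10.1124 = 3974.1732
sigma^2/(n*eps^2) = 78.6769 / 3974.1732 ≈ 0.01979705

0.019797


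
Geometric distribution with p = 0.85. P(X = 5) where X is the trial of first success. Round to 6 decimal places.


P = (1-p)^(k-1) * p
(1-p)^(k-1) = 0.15^4 = 0.00050625
P = 0.00050625 * 0.85 = 0.0004303125

0.000430


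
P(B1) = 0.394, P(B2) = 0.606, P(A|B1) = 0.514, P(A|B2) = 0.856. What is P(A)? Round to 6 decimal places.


P(A) = P(A|B1)*P(B1) + P(A|B2)*P(B2)
P(A|B1)*P(B1) = 0.514 * 0.394 = 0.202516
P(A|B2)*P(B2) = 0.856 * 0.606 = 0.518736
P(A) = 0.202516 + 0.518736 = 0.721252

0.721252


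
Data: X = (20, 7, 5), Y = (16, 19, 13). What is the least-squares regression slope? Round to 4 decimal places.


b = sum((xi-xbar)(yi-ybar)) / sum((xi-xbar)^2)
n = 3, xbar = 32/3 ≈ 10.666667, ybar = 48/3 = 16
Sxy = sum((xi-xbar)(yi-ybar)) = 6
Sxx = sum((xi-xbar)^2) = 398/3 ≈ 132.666667
b = Sxy / Sxx = 9/199 ≈ 0.045226

0.0452


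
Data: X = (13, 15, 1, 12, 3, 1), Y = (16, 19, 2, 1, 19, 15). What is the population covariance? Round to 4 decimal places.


Cov = (1/n)*sum((xi-xbar)(yi-ybar))
n = 6, xbar = 45/6 = 7.5, ybar = 72/6 = 12
sum((xi-xbar)(yi-ybar)) = 39
Cov = 39 / 6 = 6.5

6.5000


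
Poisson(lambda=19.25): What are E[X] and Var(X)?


E[X] = Var(X) = lambda = 19.25

19.25, 19.25


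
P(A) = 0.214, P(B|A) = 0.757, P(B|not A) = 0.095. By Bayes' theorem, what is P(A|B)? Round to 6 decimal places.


P(A|B) = P(B|A)*P(A) / P(B), P(B) = P(B|A)*P(A) + P(B|not A)*P(not A)
P(B|A)*P(A) = 0.757 * 0.214 = 0.161998
P(B|not A)*P(not A) = 0.095 * 0.786 = 0.07467
P(B) = 0.161998 + 0.07467 = 0.236668
P(A|B) = 0.161998 / 0.236668 ≈ 0.68449474

0.684495


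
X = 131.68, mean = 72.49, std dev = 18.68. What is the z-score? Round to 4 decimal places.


z = (X - mu) / sigma
X - mu = 131.68 - 72.49 = 59.19
z = 59.19 / 18.68 = 5919/1868 ≈ 3.168630

3.1686


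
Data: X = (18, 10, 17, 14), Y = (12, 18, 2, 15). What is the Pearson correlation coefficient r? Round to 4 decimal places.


r = sum((xi-xbar)(yi-ybar)) / sqrt(sum((xi-xbar)^2) * sum((yi-ybar)^2))
n = 4, xbar = 59/4 = 14.75, ybar = 47/4 = 11.75
Sxy = sum((xi-xbar)(yi-ybar)) = -53.25
Sxx = sum((xi-xbar)^2) = 38.75
Syy = sum((yi-ybar)^2) = 144.75
sqrt(Sxx*Syy) ≈ 74.893675
r = Sxy / sqrt(Sxx*Syy) = -53.25 / 74.893675 ≈ -0.711008

-0.7110


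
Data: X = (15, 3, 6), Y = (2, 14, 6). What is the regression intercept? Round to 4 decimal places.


a = ybar - b*xbar, where b = sum((xi-xbar)(yi-ybar)) / sum((xi-xbar)^2)
n = 3, xbar = 24/3 = 8, ybar = 22/3 ≈ 7.333333
Sxy = sum((xi-xbar)(yi-ybar)) = -68
Sxx = sum((xi-xbar)^2) = 78
b = Sxy / Sxx = -34/39 ≈ -0.871795
a = 7.333333 - (-0.871795) * 8 = 186/13 ≈ 14.307692

14.3077


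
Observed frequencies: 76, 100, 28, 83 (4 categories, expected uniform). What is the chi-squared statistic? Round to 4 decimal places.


chi2 = sum((O-E)^2/E), E = total/4
total = 287, E = 287/4 = 71.75
(76 - 71.75)^2 / 71.75 = 18.0625 / 71.75 = 289/1148 ≈ 0.251742
(100 - 71.75)^2 / 71.75 = 798.0625 / 71.75 = 12769/1148 ≈ 11.122822
(28 - 71.75)^2 / 71.75 = 1914.0625 / 71.75 = 4375/164 ≈ 26.676829
(83 - 71.75)^2 / 71.75 = 126.5625 / 71.75 = 2025/1148 ≈ 1.763937
chi2 = 11427/287 ≈ 39.815331

39.8153


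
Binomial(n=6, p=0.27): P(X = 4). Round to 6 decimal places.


P = C(n,k) * p^k * (1-p)^(n-k)
C(6,4) = 15
p^k = 0.27^4 = 0.00531441
(1-p)^(n-k) = 0.73^2 = 0.5329
P = 15 * 0.00531441 * 0.5329 ≈ 0.042481

0.042481


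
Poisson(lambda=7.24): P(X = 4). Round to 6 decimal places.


P = e^(-lam) * lam^k / k!
e^(-7.24) ≈ 0.0007173118
lam^k = 7.24^4 ≈ 2747.604790
k! = 4! = 24
P = 0.0007173118 * 2747.604790 / 24 ≈ 0.082120

0.082120


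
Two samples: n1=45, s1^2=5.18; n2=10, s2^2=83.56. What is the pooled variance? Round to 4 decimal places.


sp^2 = ((n1-1)*s1^2 + (n2-1)*s2^2)/(n1+n2-2)
(n1-1)*s1^2 = 44 * 5.18 = 227.92
(n2-1)*s2^2 = 9 * 83.56 = 752.04
numerator = 227.92 + 752.04 = 979.96
n1+n2-2 = 53
sp^2 = 979.96 / 53 = 24499/1325 ≈ 18.489811

18.4898


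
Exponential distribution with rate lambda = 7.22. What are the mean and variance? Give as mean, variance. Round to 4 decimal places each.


mean = 1/lam, var = 1/lam^2
mean = 1 / 7.22 = 50/361 ≈ 0.138504
lam^2 = 7.22^2 = 52.1284
var = 1 / 52.1284 ≈ 0.019183

0.1385, 0.0192


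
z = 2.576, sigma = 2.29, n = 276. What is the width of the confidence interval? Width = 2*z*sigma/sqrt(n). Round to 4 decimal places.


width = 2*z*sigma/sqrt(n)
2*z*sigma = 2 * 2.576 * 2.29 = 11.79808
sqrt(276) ≈ 16.613248
width = 11.79808 / 16.613248 ≈ 0.710161

0.7102


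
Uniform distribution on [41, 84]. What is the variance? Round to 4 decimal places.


Var = (b-a)^2 / 12
(b-a)^2 = (84 - 41)^2 = 1849
Var = 1849/12 ≈ 154.083333

154.0833


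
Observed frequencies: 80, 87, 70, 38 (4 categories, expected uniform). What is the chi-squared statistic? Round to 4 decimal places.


chi2 = sum((O-E)^2/E), E = total/4
total = 275, E = 275/4 = 68.75
(80 - 68.75)^2 / 68.75 = 126.5625 / 68.75 = 81/44 ≈ 1.840909
(87 - 68.75)^2 / 68.75 = 333.0625 / 68.75 = 5329/1100 ≈ 4.844545
(70 - 68.75)^2 / 68.75 = 1.5625 / 68.75 = 1/44 ≈ 0.022727
(38 - 68.75)^2 / 68.75 = 945.5625 / 68.75 = 15129/1100 ≈ 13.753636
chi2 = 5627/275 ≈ 20.461818

20.4618


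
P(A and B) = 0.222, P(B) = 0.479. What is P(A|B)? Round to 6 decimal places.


P(A|B) = P(A and B) / P(B) = 0.222 / 0.479 = 222/479 ≈ 0.46346555

0.463466


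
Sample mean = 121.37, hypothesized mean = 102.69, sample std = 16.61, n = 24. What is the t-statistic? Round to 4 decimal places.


t = (xbar - mu0) / (s/sqrt(n))
xbar - mu0 = 121.37 - 102.69 = 18.68
sqrt(24) ≈ 4.89897949
s/sqrt(n) = 16.61 / 4.89897949 ≈ 3.39050205
t = 18.68 / 3.39050205 ≈ 5.509509

5.5095


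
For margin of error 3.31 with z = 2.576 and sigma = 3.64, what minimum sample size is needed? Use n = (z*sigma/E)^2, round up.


z*sigma/E = 2.576 * 3.64 / 3.31 ≈ 2.832822
(z*sigma/E)^2 ≈ 8.024879
round up: n = 9

9


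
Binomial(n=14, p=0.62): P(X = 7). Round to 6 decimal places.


P = C(n,k) * p^k * (1-p)^(n-k)
C(14,7) = 3432
p^k = 0.62^7 ≈ 0.03521615
(1-p)^(n-k) = 0.38^7 ≈ 0.001144156
P = 3432 * 0.03521615 * 0.001144156 ≈ 0.138285

0.138285


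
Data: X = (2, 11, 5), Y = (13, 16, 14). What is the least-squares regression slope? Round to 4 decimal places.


b = sum((xi-xbar)(yi-ybar)) / sum((xi-xbar)^2)
n = 3, xbar = 18/3 = 6, ybar = 43/3 ≈ 14.333333
Sxy = sum((xi-xbar)(yi-ybar)) = 14
Sxx = sum((xi-xbar)^2) = 42
b = Sxy / Sxx = 1/3 ≈ 0.333333

0.3333


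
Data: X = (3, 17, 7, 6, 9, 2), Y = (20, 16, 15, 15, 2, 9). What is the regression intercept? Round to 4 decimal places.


a = ybar - b*xbar, where b = sum((xi-xbar)(yi-ybar)) / sum((xi-xbar)^2)
n = 6, xbar = 44/6 = 22/3 ≈ 7.333333, ybar = 77/6 ≈ 12.833333
Sxy = sum((xi-xbar)(yi-ybar)) = -5/3 ≈ -1.666667
Sxx = sum((xi-xbar)^2) = 436/3 ≈ 145.333333
b = Sxy / Sxx = -5/436 ≈ -0.011468
a = 12.833333 - (-0.011468) * 7.333333 = 1408/109 ≈ 12.917431

12.9174


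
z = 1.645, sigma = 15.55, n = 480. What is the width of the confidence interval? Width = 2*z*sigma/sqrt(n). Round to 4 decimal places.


width = 2*z*sigma/sqrt(n)
2*z*sigma = 2 * 1.645 * 15.55 = 51.1595
sqrt(480) ≈ 21.908902
width = 51.1595 / 21.908902 ≈ 2.335101

2.3351


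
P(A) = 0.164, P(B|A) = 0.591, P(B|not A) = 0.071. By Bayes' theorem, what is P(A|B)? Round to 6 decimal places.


P(A|B) = P(B|A)*P(A) / P(B), P(B) = P(B|A)*P(A) + P(B|not A)*P(not A)
P(B|A)*P(A) = 0.591 * 0.164 = 0.096924
P(B|not A)*P(not A) = 0.071 * 0.836 = 0.059356
P(B) = 0.096924 + 0.059356 = 0.15628
P(A|B) = 0.096924 / 0.15628 ≈ 0.62019452

0.620195


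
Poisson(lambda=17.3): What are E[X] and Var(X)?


E[X] = Var(X) = lambda = 17.3

17.3, 17.3


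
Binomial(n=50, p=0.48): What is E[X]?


E[X] = n*p = 50 * 0.48 = 24

24


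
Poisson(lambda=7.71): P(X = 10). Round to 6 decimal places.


P = e^(-lam) * lam^k / k!
e^(-7.71) ≈ 0.0004483215
lam^k = 7.71^10 ≈ 742239017.857306
k! = 10! = 3628800
P = 0.0004483215 * 742239017.857306 / 3628800 ≈ 0.091700

0.091700


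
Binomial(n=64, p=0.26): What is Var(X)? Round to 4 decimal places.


Var = n*p*(1-p) = 64 * 0.26 * 0.74 = 12.3136

12.3136


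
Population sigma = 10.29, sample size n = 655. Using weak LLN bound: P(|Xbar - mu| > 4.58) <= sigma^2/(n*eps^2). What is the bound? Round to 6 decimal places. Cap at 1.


bound = min(1, sigma^2/(n*eps^2))
sigma^2 = 10.29^2 = 105.8841
n*eps^2 = 655 * 4.58^2 = 655 * 20.9764 = 13739.542
sigma^2/(n*eps^2) = 105.8841 / 13739.542 ≈ 0.00770652

0.007707


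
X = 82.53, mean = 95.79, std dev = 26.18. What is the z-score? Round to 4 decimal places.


z = (X - mu) / sigma
X - mu = 82.53 - 95.79 = -13.26
z = -13.26 / 26.18 = -39/77 ≈ -0.506494

-0.5065


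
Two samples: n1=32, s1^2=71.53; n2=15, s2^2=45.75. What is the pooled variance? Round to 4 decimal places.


sp^2 = ((n1-1)*s1^2 + (n2-1)*s2^2)/(n1+n2-2)
(n1-1)*s1^2 = 31 * 71.53 = 2217.43
(n2-1)*s2^2 = 14 * 45.75 = 640.5
numerator = 2217.43 + 640.5 = 2857.93
n1+n2-2 = 45
sp^2 = 2857.93 / 45 = 285793/4500 ≈ 63.509556

63.5096


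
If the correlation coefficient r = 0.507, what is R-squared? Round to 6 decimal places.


R^2 = r^2 = (0.507)^2 = 0.257049

0.257049


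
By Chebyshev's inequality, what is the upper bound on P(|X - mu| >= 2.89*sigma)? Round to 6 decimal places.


P <= 1/k^2
k^2 = 2.89^2 = 8.3521
1/k^2 = 1 / 8.3521 ≈ 0.11973037

0.119730


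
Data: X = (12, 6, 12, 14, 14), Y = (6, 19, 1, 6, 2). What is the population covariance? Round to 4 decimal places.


Cov = (1/n)*sum((xi-xbar)(yi-ybar))
n = 5, xbar = 58/5 = 11.6, ybar = 34/5 = 6.8
sum((xi-xbar)(yi-ybar)) = -84.4
Cov = -84.4 / 5 = -16.88

-16.8800


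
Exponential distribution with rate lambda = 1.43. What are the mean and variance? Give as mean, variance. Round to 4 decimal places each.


mean = 1/lam, var = 1/lam^2
mean = 1 / 1.43 = 100/143 ≈ 0.699301
lam^2 = 1.43^2 = 2.0449
var = 1 / 2.0449 ≈ 0.489021

0.6993, 0.4890


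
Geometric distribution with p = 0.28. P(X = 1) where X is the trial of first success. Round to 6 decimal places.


P = (1-p)^(k-1) * p
(1-p)^(k-1) = 0.72^0 = 1
P = 1 * 0.28 = 0.28

0.280000


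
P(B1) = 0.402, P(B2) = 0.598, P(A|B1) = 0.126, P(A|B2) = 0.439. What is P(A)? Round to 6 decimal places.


P(A) = P(A|B1)*P(B1) + P(A|B2)*P(B2)
P(A|B1)*P(B1) = 0.126 * 0.402 = 0.050652
P(A|B2)*P(B2) = 0.439 * 0.598 = 0.262522
P(A) = 0.050652 + 0.262522 = 0.313174

0.313174


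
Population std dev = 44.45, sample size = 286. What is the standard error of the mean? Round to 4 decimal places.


SE = sigma / sqrt(n)
sqrt(286) ≈ 16.911535
SE = 44.45 / 16.911535 ≈ 2.628384

2.6284


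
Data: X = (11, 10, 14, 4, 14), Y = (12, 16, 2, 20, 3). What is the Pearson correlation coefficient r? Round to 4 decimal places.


r = sum((xi-xbar)(yi-ybar)) / sqrt(sum((xi-xbar)^2) * sum((yi-ybar)^2))
n = 5, xbar = 53/5 = 10.6, ybar = 53/5 = 10.6
Sxy = sum((xi-xbar)(yi-ybar)) = -119.8
Sxx = sum((xi-xbar)^2) = 67.2
Syy = sum((yi-ybar)^2) = 251.2
sqrt(Sxx*Syy) ≈ 129.925517
r = Sxy / sqrt(Sxx*Syy) = -119.8 / 129.925517 ≈ -0.922067

-0.9221


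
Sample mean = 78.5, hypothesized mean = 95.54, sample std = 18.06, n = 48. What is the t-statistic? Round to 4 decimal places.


t = (xbar - mu0) / (s/sqrt(n))
xbar - mu0 = 78.5 - 95.54 = -17.04
sqrt(48) ≈ 6.92820323
s/sqrt(n) = 18.06 / 6.92820323 ≈ 2.60673647
t = -17.04 / 2.60673647 ≈ -6.536909

-6.5369


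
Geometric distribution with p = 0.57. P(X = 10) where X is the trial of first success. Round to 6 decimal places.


P = (1-p)^(k-1) * p
(1-p)^(k-1) = 0.43^9 ≈ 0.0005025926
P = 0.0005025926 * 0.57 ≈ 0.0002864778

0.000286


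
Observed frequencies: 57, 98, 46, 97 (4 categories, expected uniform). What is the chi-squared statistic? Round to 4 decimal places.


chi2 = sum((O-E)^2/E), E = total/4
total = 298, E = 298/4 = 74.5
(57 - 74.5)^2 / 74.5 = 306.25 / 74.5 = 1225/298 ≈ 4.110738
(98 - 74.5)^2 / 74.5 = 552.25 / 74.5 = 2209/298 ≈ 7.412752
(46 - 74.5)^2 / 74.5 = 812.25 / 74.5 = 3249/298 ≈ 10.902685
(97 - 74.5)^2 / 74.5 = 506.25 / 74.5 = 2025/298 ≈ 6.795302
chi2 = 4354/149 ≈ 29.221477

29.2215


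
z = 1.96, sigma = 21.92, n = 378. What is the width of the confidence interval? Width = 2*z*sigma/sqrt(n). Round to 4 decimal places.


width = 2*z*sigma/sqrt(n)
2*z*sigma = 2 * 1.96 * 21.92 = 85.9264
sqrt(378) ≈ 19.442222
width = 85.9264 / 19.442222 ≈ 4.419577

4.4196


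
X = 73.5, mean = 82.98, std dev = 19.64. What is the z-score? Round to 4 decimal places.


z = (X - mu) / sigma
X - mu = 73.5 - 82.98 = -9.48
z = -9.48 / 19.64 = -237/491 ≈ -0.482688

-0.4827


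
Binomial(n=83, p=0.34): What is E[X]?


E[X] = n*p = 83 * 0.34 = 28.22

28.22


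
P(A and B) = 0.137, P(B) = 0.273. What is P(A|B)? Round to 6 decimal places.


P(A|B) = P(A and B) / P(B) = 0.137 / 0.273 = 137/273 ≈ 0.50183150

0.501832


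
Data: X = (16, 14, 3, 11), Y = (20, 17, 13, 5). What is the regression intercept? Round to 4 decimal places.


a = ybar - b*xbar, where b = sum((xi-xbar)(yi-ybar)) / sum((xi-xbar)^2)
n = 4, xbar = 44/4 = 11, ybar = 55/4 = 13.75
Sxy = sum((xi-xbar)(yi-ybar)) = 47
Sxx = sum((xi-xbar)^2) = 98
b = Sxy / Sxx = 47/98 ≈ 0.479592
a = 13.75 - 0.479592 * 11 = 1661/196 ≈ 8.474490

8.4745


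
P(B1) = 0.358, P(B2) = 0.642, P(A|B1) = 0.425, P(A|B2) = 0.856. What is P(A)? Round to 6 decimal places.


P(A) = P(A|B1)*P(B1) + P(A|B2)*P(B2)
P(A|B1)*P(B1) = 0.425 * 0.358 = 0.15215
P(A|B2)*P(B2) = 0.856 * 0.642 = 0.549552
P(A) = 0.15215 + 0.549552 = 0.701702

0.701702


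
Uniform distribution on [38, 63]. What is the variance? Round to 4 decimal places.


Var = (b-a)^2 / 12
(b-a)^2 = (63 - 38)^2 = 625
Var = 625/12 ≈ 52.083333

52.0833


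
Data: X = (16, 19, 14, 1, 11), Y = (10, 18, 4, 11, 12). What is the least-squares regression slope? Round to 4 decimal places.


b = sum((xi-xbar)(yi-ybar)) / sum((xi-xbar)^2)
n = 5, xbar = 61/5 = 12.2, ybar = 55/5 = 11
Sxy = sum((xi-xbar)(yi-ybar)) = 30
Sxx = sum((xi-xbar)^2) = 190.8
b = Sxy / Sxx = 25/159 ≈ 0.157233

0.1572


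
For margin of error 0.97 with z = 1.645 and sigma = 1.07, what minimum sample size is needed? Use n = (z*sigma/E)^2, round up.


z*sigma/E = 1.645 * 1.07 / 0.97 ≈ 1.814588
(z*sigma/E)^2 ≈ 3.292728
round up: n = 4

4


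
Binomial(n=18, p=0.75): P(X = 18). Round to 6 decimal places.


P = C(n,k) * p^k * (1-p)^(n-k)
C(18,18) = 1
p^k = 0.75^18 ≈ 0.005637710
(1-p)^(n-k) = 0.25^0 = 1
P = 1 * 0.005637710 * 1 ≈ 0.005638

0.005638


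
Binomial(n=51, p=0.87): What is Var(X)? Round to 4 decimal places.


Var = n*p*(1-p) = 51 * 0.87 * 0.13 = 5.7681

5.7681


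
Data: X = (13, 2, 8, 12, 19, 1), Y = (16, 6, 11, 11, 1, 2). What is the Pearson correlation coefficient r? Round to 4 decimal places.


r = sum((xi-xbar)(yi-ybar)) / sqrt(sum((xi-xbar)^2) * sum((yi-ybar)^2))
n = 6, xbar = 55/6 ≈ 9.166667, ybar = 47/6 ≈ 7.833333
Sxy = sum((xi-xbar)(yi-ybar)) = 181/6 ≈ 30.166667
Sxx = sum((xi-xbar)^2) = 1433/6 ≈ 238.833333
Syy = sum((yi-ybar)^2) = 1025/6 ≈ 170.833333
sqrt(Sxx*Syy) ≈ 201.991818
r = Sxy / sqrt(Sxx*Syy) = 30.166667 / 201.991818 ≈ 0.149346

0.1493


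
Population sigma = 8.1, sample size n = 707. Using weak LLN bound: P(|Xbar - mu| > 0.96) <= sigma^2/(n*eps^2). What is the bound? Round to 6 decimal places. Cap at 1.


bound = min(1, sigma^2/(n*eps^2))
sigma^2 = 8.1^2 = 65.61
n*eps^2 = 707 * 0.96^2 = 707 * 0.9216 = 651.5712
sigma^2/(n*eps^2) = 65.61 / 651.5712 ≈ 0.10069506

0.100695


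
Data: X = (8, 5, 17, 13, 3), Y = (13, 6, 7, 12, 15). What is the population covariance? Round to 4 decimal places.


Cov = (1/n)*sum((xi-xbar)(yi-ybar))
n = 5, xbar = 46/5 = 9.2, ybar = 53/5 = 10.6
sum((xi-xbar)(yi-ybar)) = -33.6
Cov = -33.6 / 5 = -6.72

-6.7200


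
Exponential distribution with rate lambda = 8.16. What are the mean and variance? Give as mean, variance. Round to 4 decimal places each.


mean = 1/lam, var = 1/lam^2
mean = 1 / 8.16 = 25/204 ≈ 0.122549
lam^2 = 8.16^2 = 66.5856
var = 1 / 66.5856 ≈ 0.015018

0.1225, 0.0150


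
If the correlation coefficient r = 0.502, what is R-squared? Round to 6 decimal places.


R^2 = r^2 = (0.502)^2 = 0.252004

0.252004


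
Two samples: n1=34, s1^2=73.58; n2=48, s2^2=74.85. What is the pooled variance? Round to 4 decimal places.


sp^2 = ((n1-1)*s1^2 + (n2-1)*s2^2)/(n1+n2-2)
(n1-1)*s1^2 = 33 * 73.58 = 2428.14
(n2-1)*s2^2 = 47 * 74.85 = 3517.95
numerator = 2428.14 + 3517.95 = 5946.09
n1+n2-2 = 80
sp^2 = 5946.09 / 80 = 74.326125

74.3261


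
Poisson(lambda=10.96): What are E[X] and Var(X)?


E[X] = Var(X) = lambda = 10.96

10.96, 10.96


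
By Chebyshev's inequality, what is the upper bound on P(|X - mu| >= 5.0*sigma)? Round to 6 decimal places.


P <= 1/k^2
k^2 = 5.0^2 = 25
1/k^2 = 1 / 25 = 0.04

0.040000


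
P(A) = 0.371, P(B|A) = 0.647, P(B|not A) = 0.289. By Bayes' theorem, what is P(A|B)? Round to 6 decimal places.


P(A|B) = P(B|A)*P(A) / P(B), P(B) = P(B|A)*P(A) + P(B|not A)*P(not A)
P(B|A)*P(A) = 0.647 * 0.371 = 0.240037
P(B|not A)*P(not A) = 0.289 * 0.629 = 0.181781
P(B) = 0.240037 + 0.181781 = 0.421818
P(A|B) = 0.240037 / 0.421818 ≈ 0.56905348

0.569053


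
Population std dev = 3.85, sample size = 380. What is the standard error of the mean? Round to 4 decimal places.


SE = sigma / sqrt(n)
sqrt(380) ≈ 19.493589
SE = 3.85 / 19.493589 ≈ 0.197501

0.1975


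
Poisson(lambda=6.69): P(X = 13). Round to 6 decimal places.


P = e^(-lam) * lam^k / k!
e^(-6.69) ≈ 0.001243283
lam^k = 6.69^13 ≈ 53769937414.648399
k! = 13! = 6227020800
P = 0.001243283 * 53769937414.648399 / 6227020800 ≈ 0.010736

0.010736


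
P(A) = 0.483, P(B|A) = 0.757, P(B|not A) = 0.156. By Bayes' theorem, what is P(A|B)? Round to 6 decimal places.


P(A|B) = P(B|A)*P(A) / P(B), P(B) = P(B|A)*P(A) + P(B|not A)*P(not A)
P(B|A)*P(A) = 0.757 * 0.483 = 0.365631
P(B|not A)*P(not A) = 0.156 * 0.517 = 0.080652
P(B) = 0.365631 + 0.080652 = 0.446283
P(A|B) = 0.365631 / 0.446283 ≈ 0.81928059

0.819281


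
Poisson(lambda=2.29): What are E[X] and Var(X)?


E[X] = Var(X) = lambda = 2.29

2.29, 2.29


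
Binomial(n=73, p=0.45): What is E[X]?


E[X] = n*p = 73 * 0.45 = 32.85

32.85


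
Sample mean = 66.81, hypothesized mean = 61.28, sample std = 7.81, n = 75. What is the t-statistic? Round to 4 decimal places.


t = (xbar - mu0) / (s/sqrt(n))
xbar - mu0 = 66.81 - 61.28 = 5.53
sqrt(75) ≈ 8.66025404
s/sqrt(n) = 7.81 / 8.66025404 ≈ 0.90182112
t = 5.53 / 0.90182112 ≈ 6.132036

6.1320


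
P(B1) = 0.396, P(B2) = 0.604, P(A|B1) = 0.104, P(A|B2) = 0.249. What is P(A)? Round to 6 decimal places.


P(A) = P(A|B1)*P(B1) + P(A|B2)*P(B2)
P(A|B1)*P(B1) = 0.104 * 0.396 = 0.041184
P(A|B2)*P(B2) = 0.249 * 0.604 = 0.150396
P(A) = 0.041184 + 0.150396 = 0.19158

0.191580


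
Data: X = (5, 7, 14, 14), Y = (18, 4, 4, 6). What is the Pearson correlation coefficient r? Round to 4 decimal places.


r = sum((xi-xbar)(yi-ybar)) / sqrt(sum((xi-xbar)^2) * sum((yi-ybar)^2))
n = 4, xbar = 40/4 = 10, ybar = 32/4 = 8
Sxy = sum((xi-xbar)(yi-ybar)) = -62
Sxx = sum((xi-xbar)^2) = 66
Syy = sum((yi-ybar)^2) = 136
sqrt(Sxx*Syy) ≈ 94.741754
r = Sxy / sqrt(Sxx*Syy) = -62 / 94.741754 ≈ -0.654411

-0.6544


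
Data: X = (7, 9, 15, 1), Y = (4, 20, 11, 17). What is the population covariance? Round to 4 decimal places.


Cov = (1/n)*sum((xi-xbar)(yi-ybar))
n = 4, xbar = 32/4 = 8, ybar = 52/4 = 13
sum((xi-xbar)(yi-ybar)) = -26
Cov = -26 / 4 = -6.5

-6.5000


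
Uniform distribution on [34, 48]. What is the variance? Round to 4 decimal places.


Var = (b-a)^2 / 12
(b-a)^2 = (48 - 34)^2 = 196
Var = 196/12 ≈ 16.333333

16.3333


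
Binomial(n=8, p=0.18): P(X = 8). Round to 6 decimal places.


P = C(n,k) * p^k * (1-p)^(n-k)
C(8,8) = 1
p^k = 0.18^8 ≈ 0.000001101996
(1-p)^(n-k) = 0.82^0 = 1
P = 1 * 0.000001101996 * 1 ≈ 0.000001

0.000001


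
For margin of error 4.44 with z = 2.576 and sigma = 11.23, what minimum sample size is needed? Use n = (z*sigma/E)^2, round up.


z*sigma/E = 2.576 * 11.23 / 4.44 ≈ 6.515423
(z*sigma/E)^2 ≈ 42.450742
round up: n = 43

43


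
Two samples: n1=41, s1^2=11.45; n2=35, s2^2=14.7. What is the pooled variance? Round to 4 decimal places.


sp^2 = ((n1-1)*s1^2 + (n2-1)*s2^2)/(n1+n2-2)
(n1-1)*s1^2 = 40 * 11.45 = 458
(n2-1)*s2^2 = 34 * 14.7 = 499.8
numerator = 458 + 499.8 = 957.8
n1+n2-2 = 74
sp^2 = 957.8 / 74 = 4789/370 ≈ 12.943243

12.9432


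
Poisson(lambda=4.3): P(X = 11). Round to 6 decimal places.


P = e^(-lam) * lam^k / k!
e^(-4.3) ≈ 0.01356856
lam^k = 4.3^11 ≈ 9292937.394712
k! = 11! = 39916800
P = 0.01356856 * 9292937.394712 / 39916800 ≈ 0.003159

0.003159


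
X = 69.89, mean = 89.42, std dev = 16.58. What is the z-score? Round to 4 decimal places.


z = (X - mu) / sigma
X - mu = 69.89 - 89.42 = -19.53
z = -19.53 / 16.58 = -1953/1658 ≈ -1.177925

-1.1779


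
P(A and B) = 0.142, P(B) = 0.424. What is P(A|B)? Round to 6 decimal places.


P(A|B) = P(A and B) / P(B) = 0.142 / 0.424 = 71/212 ≈ 0.33490566

0.334906


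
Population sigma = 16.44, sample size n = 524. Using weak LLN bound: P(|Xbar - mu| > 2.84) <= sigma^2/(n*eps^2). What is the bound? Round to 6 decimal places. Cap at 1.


bound = min(1, sigma^2/(n*eps^2))
sigma^2 = 16.44^2 = 270.2736
n*eps^2 = 524 * 2.84^2 = 524 * 8.0656 = 4226.3744
sigma^2/(n*eps^2) = 270.2736 / 4226.3744 ≈ 0.06394928

0.063949


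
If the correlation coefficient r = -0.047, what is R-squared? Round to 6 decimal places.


R^2 = r^2 = (-0.047)^2 = 0.002209

0.002209


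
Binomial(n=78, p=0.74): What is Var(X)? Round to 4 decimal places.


Var = n*p*(1-p) = 78 * 0.74 * 0.26 = 15.0072

15.0072


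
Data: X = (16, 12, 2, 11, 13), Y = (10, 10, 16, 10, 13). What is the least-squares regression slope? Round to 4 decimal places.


b = sum((xi-xbar)(yi-ybar)) / sum((xi-xbar)^2)
n = 5, xbar = 54/5 = 10.8, ybar = 59/5 = 11.8
Sxy = sum((xi-xbar)(yi-ybar)) = -46.2
Sxx = sum((xi-xbar)^2) = 110.8
b = Sxy / Sxx = -231/554 ≈ -0.416968

-0.4170


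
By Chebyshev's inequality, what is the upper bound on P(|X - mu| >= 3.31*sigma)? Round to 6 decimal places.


P <= 1/k^2
k^2 = 3.31^2 = 10.9561
1/k^2 = 1 / 10.9561 ≈ 0.09127335

0.091273


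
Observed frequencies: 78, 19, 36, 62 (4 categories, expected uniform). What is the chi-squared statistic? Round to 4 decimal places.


chi2 = sum((O-E)^2/E), E = total/4
total = 195, E = 195/4 = 48.75
(78 - 48.75)^2 / 48.75 = 855.5625 / 48.75 = 17.55
(19 - 48.75)^2 / 48.75 = 885.0625 / 48.75 = 14161/780 ≈ 18.155128
(36 - 48.75)^2 / 48.75 = 162.5625 / 48.75 = 867/260 ≈ 3.334615
(62 - 48.75)^2 / 48.75 = 175.5625 / 48.75 = 2809/780 ≈ 3.601282
chi2 = 1663/39 ≈ 42.641026

42.6410


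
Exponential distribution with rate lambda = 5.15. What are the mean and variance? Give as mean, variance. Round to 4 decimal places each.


mean = 1/lam, var = 1/lam^2
mean = 1 / 5.15 = 20/103 ≈ 0.194175
lam^2 = 5.15^2 = 26.5225
var = 1 / 26.5225 ≈ 0.037704

0.1942, 0.0377


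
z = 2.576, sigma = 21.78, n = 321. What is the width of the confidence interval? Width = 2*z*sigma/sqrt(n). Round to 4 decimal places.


width = 2*z*sigma/sqrt(n)
2*z*sigma = 2 * 2.576 * 21.78 = 112.21056
sqrt(321) ≈ 17.916473
width = 112.21056 / 17.916473 ≈ 6.262983

6.2630


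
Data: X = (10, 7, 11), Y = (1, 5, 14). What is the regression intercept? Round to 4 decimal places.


a = ybar - b*xbar, where b = sum((xi-xbar)(yi-ybar)) / sum((xi-xbar)^2)
n = 3, xbar = 28/3 ≈ 9.333333, ybar = 20/3 ≈ 6.666667
Sxy = sum((xi-xbar)(yi-ybar)) = 37/3 ≈ 12.333333
Sxx = sum((xi-xbar)^2) = 26/3 ≈ 8.666667
b = Sxy / Sxx = 37/26 ≈ 1.423077
a = 6.666667 - 1.423077 * 9.333333 = -86/13 ≈ -6.615385

-6.6154


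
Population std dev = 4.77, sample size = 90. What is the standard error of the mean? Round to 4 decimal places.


SE = sigma / sqrt(n)
sqrt(90) ≈ 9.486833
SE = 4.77 / 9.486833 ≈ 0.502802

0.5028


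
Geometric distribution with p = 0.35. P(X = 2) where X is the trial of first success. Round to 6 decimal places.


P = (1-p)^(k-1) * p
(1-p)^(k-1) = 0.65^1 = 0.65
P = 0.65 * 0.35 = 0.2275

0.227500


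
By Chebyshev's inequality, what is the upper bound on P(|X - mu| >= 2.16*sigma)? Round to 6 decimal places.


P <= 1/k^2
k^2 = 2.16^2 = 4.6656
1/k^2 = 1 / 4.6656 = 625/2916 ≈ 0.21433471

0.214335


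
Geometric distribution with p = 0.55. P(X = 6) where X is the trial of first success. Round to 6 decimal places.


P = (1-p)^(k-1) * p
(1-p)^(k-1) = 0.45^5 ≈ 0.01845281
P = 0.01845281 * 0.55 ≈ 0.01014905

0.010149


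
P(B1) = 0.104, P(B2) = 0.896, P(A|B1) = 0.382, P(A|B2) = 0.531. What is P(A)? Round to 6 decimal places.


P(A) = P(A|B1)*P(B1) + P(A|B2)*P(B2)
P(A|B1)*P(B1) = 0.382 * 0.104 = 0.039728
P(A|B2)*P(B2) = 0.531 * 0.896 = 0.475776
P(A) = 0.039728 + 0.475776 = 0.515504

0.515504


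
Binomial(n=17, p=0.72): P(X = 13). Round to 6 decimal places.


P = C(n,k) * p^k * (1-p)^(n-k)
C(17,13) = 2380
p^k = 0.72^13 ≈ 0.01397406
(1-p)^(n-k) = 0.28^4 = 0.00614656
P = 2380 * 0.01397406 * 0.00614656 ≈ 0.204424

0.204424


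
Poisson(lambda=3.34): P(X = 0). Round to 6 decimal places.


P = e^(-lam) * lam^k / k!
e^(-3.34) ≈ 0.03543696
lam^k = 3.34^0 = 1
k! = 0! = 1
P = 0.03543696 * 1 / 1 ≈ 0.035437

0.035437


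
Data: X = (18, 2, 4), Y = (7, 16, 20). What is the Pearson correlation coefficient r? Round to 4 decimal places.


r = sum((xi-xbar)(yi-ybar)) / sqrt(sum((xi-xbar)^2) * sum((yi-ybar)^2))
n = 3, xbar = 24/3 = 8, ybar = 43/3 ≈ 14.333333
Sxy = sum((xi-xbar)(yi-ybar)) = -106
Sxx = sum((xi-xbar)^2) = 152
Syy = sum((yi-ybar)^2) = 266/3 ≈ 88.666667
sqrt(Sxx*Syy) ≈ 116.091918
r = Sxy / sqrt(Sxx*Syy) = -106 / 116.091918 ≈ -0.913070

-0.9131
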